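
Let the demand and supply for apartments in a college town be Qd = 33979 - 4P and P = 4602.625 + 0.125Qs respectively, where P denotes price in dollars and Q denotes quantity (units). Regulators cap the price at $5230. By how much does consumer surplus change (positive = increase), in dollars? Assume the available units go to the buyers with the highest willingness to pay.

-228470

Rearranging supply gives Qs = 8P - 36821. Equilibrium: 33979 - 4P = 8P - 36821, so 70800 = 12P and P* = 5900, Q* = 10379.
Because the ceiling (5230) lies below the market-clearing price, it is binding.
At P = 5230: Qd = 33979 - 4·5230 = 13059 and Qs = 8·5230 - 36821 = 5019.
Consumer surplus without the control is ½ · (8494.75 - 5900) · 10379 = 13465455.125.
With the ceiling, 5019 units are sold at 5230 (assume they go to the highest-value buyers). The demand price at Q = 5019 is 7240, so CS = ½ · [(8494.75 - 5230) + (7240 - 5230)] · 5019 = 13236985.125.
Change in consumer surplus = 13236985.125 - 13465455.125 = -228470.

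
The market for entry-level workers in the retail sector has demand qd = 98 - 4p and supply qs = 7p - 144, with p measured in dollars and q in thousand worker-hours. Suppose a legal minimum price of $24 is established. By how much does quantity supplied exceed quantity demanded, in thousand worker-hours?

22

In a free market, 98 - 4p = 7p - 144 gives the equilibrium p* = 22, q* = 10.
Because the floor (24) lies above the market-clearing price, it is binding.
At p = 24: qd = 98 - 4·24 = 2 and qs = 7·24 - 144 = 24.
Surplus = qs - qd = 24 - 2 = 22.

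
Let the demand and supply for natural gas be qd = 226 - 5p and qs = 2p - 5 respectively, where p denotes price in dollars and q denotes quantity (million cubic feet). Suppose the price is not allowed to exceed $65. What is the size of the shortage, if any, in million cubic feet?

In a free market, 226 - 5p = 2p - 5 gives the equilibrium p* = 33, q* = 61.
The ceiling of 65 is above the equilibrium price 33, so it is not binding; the market clears at p* = 33, q* = 61.
Since the control does not bind, there is no shortage.

0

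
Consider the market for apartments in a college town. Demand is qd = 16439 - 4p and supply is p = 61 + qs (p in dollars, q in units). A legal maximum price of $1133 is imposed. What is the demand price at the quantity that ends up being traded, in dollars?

3841.75

Rearranging supply gives qs = p - 61. In a free market, 16439 - 4p = p - 61 gives the equilibrium p* = 3300, q* = 3239.
Since 1133 < 3300, the ceiling is binding.
At p = 1133: qd = 16439 - 4·1133 = 11907 and qs = 1133 - 61 = 1072.
Only 1072 units reach the market. On the demand curve, the marginal buyer's willingness to pay at q = 1072 is (16439 - 1072)/4 = 3841.75.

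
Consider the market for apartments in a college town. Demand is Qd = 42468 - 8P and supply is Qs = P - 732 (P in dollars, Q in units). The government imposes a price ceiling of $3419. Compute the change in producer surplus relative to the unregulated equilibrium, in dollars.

Without the control the market clears where 42468 - 8P = P - 732, i.e. P* = 4800 and Q* = 4068.
The ceiling of 3419 is below the equilibrium price 4800, so it binds.
At P = 3419: Qd = 42468 - 8·3419 = 15116 and Qs = 3419 - 732 = 2687.
Producer surplus without the control is ½ · (4800 - 732) · 4068 = 8274312.
With the ceiling, producers sell 2687 units at 3419, so PS = ½ · (3419 - 732) · 2687 = 3609984.5.
Change in producer surplus = 3609984.5 - 8274312 = -4664327.5.

-4664327.5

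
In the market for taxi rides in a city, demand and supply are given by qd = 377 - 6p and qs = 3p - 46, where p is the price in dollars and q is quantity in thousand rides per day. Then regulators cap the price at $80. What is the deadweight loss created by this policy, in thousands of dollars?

0

Setting quantity demanded equal to quantity supplied, 377 - 6p = 3p - 46, gives p* = 47 and q* = 95.
Since 80 is above p* = 47, the ceiling does not bind and the free-market outcome prevails.
Since the control does not bind, no trades are prevented and deadweight loss is zero.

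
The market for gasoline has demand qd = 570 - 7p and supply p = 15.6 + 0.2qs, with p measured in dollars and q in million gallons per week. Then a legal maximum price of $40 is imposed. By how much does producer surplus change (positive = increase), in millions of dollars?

Rearranging supply gives qs = 5p - 78. Without the control the market clears where 570 - 7p = 5p - 78, i.e. p* = 54 and q* = 192.
Because the ceiling (40) lies below the market-clearing price, it is binding.
At p = 40: qd = 570 - 7·40 = 290 and qs = 5·40 - 78 = 122.
Producer surplus without the control is ½ · (54 - 15.6) · 192 = 3686.4.
With the ceiling, producers sell 122 units at 40, so PS = ½ · (40 - 15.6) · 122 = 1488.4.
Change in producer surplus = 1488.4 - 3686.4 = -2198.

-2198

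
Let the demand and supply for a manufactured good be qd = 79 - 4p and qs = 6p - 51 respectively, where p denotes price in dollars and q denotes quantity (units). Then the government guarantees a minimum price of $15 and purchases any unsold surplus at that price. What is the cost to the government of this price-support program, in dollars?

300

Without the control the market clears where 79 - 4p = 6p - 51, i.e. p* = 13 and q* = 27.
The floor of 15 is above the equilibrium price 13, so it binds.
At p = 15: qd = 79 - 4·15 = 19 and qs = 6·15 - 51 = 39.
Surplus = qs - qd = 20.
Government expenditure = surplus × support price = 20 × 15 = 300.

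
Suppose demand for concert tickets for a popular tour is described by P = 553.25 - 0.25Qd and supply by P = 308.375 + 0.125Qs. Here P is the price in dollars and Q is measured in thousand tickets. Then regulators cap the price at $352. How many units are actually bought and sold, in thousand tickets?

Rearranging demand gives Qd = 2213 - 4P; rearranging supply gives Qs = 8P - 2467. Setting quantity demanded equal to quantity supplied, 2213 - 4P = 8P - 2467, gives P* = 390 and Q* = 653.
Because the ceiling (352) lies below the market-clearing price, it is binding.
At P = 352: Qd = 2213 - 4·352 = 805 and Qs = 8·352 - 2467 = 349.
The quantity actually transacted is the short side, supply: 349.

349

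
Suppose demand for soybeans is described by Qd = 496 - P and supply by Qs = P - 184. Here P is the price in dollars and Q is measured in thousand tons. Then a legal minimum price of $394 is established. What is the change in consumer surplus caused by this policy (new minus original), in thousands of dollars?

Without the control the market clears where 496 - P = P - 184, i.e. P* = 340 and Q* = 156.
Since 394 > 340, the floor is binding.
At P = 394: Qd = 496 - 394 = 102 and Qs = 394 - 184 = 210.
Consumer surplus without the control is ½ · (496 - 340) · 156 = 12168.
With the floor, consumers buy 102 units at 394, so CS = ½ · (496 - 394) · 102 = 5202.
Change in consumer surplus = 5202 - 12168 = -6966.

-6966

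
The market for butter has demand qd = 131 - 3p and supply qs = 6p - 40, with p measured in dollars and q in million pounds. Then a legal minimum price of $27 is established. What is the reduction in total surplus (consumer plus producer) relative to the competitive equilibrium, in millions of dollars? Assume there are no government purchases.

144

In a free market, 131 - 3p = 6p - 40 gives the equilibrium p* = 19, q* = 74.
Because the floor (27) lies above the market-clearing price, it is binding.
At p = 27: qd = 131 - 3·27 = 50 and qs = 6·27 - 40 = 122.
Quantity traded falls to 50. At q = 50 the demand price is (131 - 50)/3 = 27 and the supply price is (40 + 50)/6 = 15.
Deadweight loss = ½ · (27 - 15) · (74 - 50) = ½ · 12 · 24 = 144.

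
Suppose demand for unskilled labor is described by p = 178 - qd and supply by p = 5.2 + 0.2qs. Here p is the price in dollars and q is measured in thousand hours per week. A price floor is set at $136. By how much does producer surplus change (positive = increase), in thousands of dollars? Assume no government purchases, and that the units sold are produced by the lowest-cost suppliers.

3243.6

Rearranging demand gives qd = 178 - p; rearranging supply gives qs = 5p - 26. Equilibrium: 178 - p = 5p - 26, so 204 = 6p and p* = 34, q* = 144.
Because the floor (136) lies above the market-clearing price, it is binding.
At p = 136: qd = 178 - 136 = 42 and qs = 5·136 - 26 = 654.
Producer surplus without the control is ½ · (34 - 5.2) · 144 = 2073.6.
With the floor, 42 units are sold at 136. The supply price at q = 42 is 13.6, so PS = ½ · [(136 - 5.2) + (136 - 13.6)] · 42 = 5317.2.
Change in producer surplus = 5317.2 - 2073.6 = 3243.6.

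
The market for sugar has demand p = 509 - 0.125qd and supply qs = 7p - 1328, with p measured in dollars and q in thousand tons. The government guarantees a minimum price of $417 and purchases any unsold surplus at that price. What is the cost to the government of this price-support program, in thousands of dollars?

Rearranging demand gives qd = 4072 - 8p. Equilibrium: 4072 - 8p = 7p - 1328, so 5400 = 15p and p* = 360, q* = 1192.
Since 417 > 360, the floor is binding.
At p = 417: qd = 4072 - 8·417 = 736 and qs = 7·417 - 1328 = 1591.
Surplus = qs - qd = 855.
Government expenditure = surplus × support price = 855 × 417 = 356535.

356535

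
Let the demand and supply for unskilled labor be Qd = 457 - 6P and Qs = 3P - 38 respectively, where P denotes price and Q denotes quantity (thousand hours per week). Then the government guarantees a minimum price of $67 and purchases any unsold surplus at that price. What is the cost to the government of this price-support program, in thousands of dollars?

7236

Equilibrium: 457 - 6P = 3P - 38, so 495 = 9P and P* = 55, Q* = 127.
Because the floor (67) lies above the market-clearing price, it is binding.
At P = 67: Qd = 457 - 6·67 = 55 and Qs = 3·67 - 38 = 163.
Surplus = Qs - Qd = 108.
Government expenditure = surplus × support price = 108 × 67 = 7236.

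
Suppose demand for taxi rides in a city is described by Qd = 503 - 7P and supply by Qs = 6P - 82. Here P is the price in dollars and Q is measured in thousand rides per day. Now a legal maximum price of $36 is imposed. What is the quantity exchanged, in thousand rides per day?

134

Without the control the market clears where 503 - 7P = 6P - 82, i.e. P* = 45 and Q* = 188.
Because the ceiling (36) lies below the market-clearing price, it is binding.
At P = 36: Qd = 503 - 7·36 = 251 and Qs = 6·36 - 82 = 134.
The quantity actually transacted is the short side, supply: 134.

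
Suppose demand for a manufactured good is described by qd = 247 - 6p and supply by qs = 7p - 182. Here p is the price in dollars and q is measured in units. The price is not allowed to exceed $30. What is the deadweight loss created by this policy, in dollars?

Equilibrium: 247 - 6p = 7p - 182, so 429 = 13p and p* = 33, q* = 49.
Since 30 < 33, the ceiling is binding.
At p = 30: qd = 247 - 6·30 = 67 and qs = 7·30 - 182 = 28.
Quantity traded falls to 28. At q = 28 the demand price is (247 - 28)/6 = 36.5 and the supply price is (182 + 28)/7 = 30.
Deadweight loss = ½ · (36.5 - 30) · (49 - 28) = ½ · 6.5 · 21 = 68.25.

68.25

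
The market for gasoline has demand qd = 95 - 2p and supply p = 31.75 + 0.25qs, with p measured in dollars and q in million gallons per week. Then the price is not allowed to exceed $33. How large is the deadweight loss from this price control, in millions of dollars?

96

Rearranging supply gives qs = 4p - 127. Equilibrium: 95 - 2p = 4p - 127, so 222 = 6p and p* = 37, q* = 21.
Since 33 < 37, the ceiling is binding.
At p = 33: qd = 95 - 2·33 = 29 and qs = 4·33 - 127 = 5.
Quantity traded falls to 5. At q = 5 the demand price is (95 - 5)/2 = 45 and the supply price is (127 + 5)/4 = 33.
Deadweight loss = ½ · (45 - 33) · (21 - 5) = ½ · 12 · 16 = 96.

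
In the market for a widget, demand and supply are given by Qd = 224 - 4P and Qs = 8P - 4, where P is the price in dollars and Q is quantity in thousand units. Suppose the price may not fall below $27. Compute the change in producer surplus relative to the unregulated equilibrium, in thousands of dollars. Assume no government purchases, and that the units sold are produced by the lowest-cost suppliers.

Equilibrium: 224 - 4P = 8P - 4, so 228 = 12P and P* = 19, Q* = 148.
Since 27 > 19, the floor is binding.
At P = 27: Qd = 224 - 4·27 = 116 and Qs = 8·27 - 4 = 212.
Producer surplus without the control is ½ · (19 - 0.5) · 148 = 1369.
With the floor, 116 units are sold at 27. The supply price at Q = 116 is 15, so PS = ½ · [(27 - 0.5) + (27 - 15)] · 116 = 2233.
Change in producer surplus = 2233 - 1369 = 864.

864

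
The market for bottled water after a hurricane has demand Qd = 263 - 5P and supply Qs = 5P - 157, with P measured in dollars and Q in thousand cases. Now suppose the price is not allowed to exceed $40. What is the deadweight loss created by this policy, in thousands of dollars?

20

Equilibrium: 263 - 5P = 5P - 157, so 420 = 10P and P* = 42, Q* = 53.
The ceiling of 40 is below the equilibrium price 42, so it binds.
At P = 40: Qd = 263 - 5·40 = 63 and Qs = 5·40 - 157 = 43.
Quantity traded falls to 43. At Q = 43 the demand price is (263 - 43)/5 = 44 and the supply price is (157 + 43)/5 = 40.
Deadweight loss = ½ · (44 - 40) · (53 - 43) = ½ · 4 · 10 = 20.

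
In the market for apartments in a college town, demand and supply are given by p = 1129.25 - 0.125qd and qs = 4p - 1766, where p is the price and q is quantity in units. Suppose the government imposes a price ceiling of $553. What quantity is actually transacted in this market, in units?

446

Rearranging demand gives qd = 9034 - 8p. In a free market, 9034 - 8p = 4p - 1766 gives the equilibrium p* = 900, q* = 1834.
Since 553 < 900, the ceiling is binding.
At p = 553: qd = 9034 - 8·553 = 4610 and qs = 4·553 - 1766 = 446.
The quantity actually transacted is the short side, supply: 446.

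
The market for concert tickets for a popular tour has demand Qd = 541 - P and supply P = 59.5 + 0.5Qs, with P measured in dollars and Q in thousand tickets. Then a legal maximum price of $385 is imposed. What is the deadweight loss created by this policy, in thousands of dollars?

Rearranging supply gives Qs = 2P - 119. Equilibrium: 541 - P = 2P - 119, so 660 = 3P and P* = 220, Q* = 321.
The ceiling of 385 is above the equilibrium price 220, so it is not binding; the market clears at P* = 220, Q* = 321.
Since the control does not bind, no trades are prevented and deadweight loss is zero.

0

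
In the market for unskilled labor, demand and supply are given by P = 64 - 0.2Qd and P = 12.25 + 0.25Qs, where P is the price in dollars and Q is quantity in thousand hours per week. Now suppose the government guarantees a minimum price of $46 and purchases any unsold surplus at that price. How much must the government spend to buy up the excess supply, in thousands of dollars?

2070

Rearranging demand gives Qd = 320 - 5P; rearranging supply gives Qs = 4P - 49. Setting quantity demanded equal to quantity supplied, 320 - 5P = 4P - 49, gives P* = 41 and Q* = 115.
The floor of 46 is above the equilibrium price 41, so it binds.
At P = 46: Qd = 320 - 5·46 = 90 and Qs = 4·46 - 49 = 135.
Surplus = Qs - Qd = 45.
Government expenditure = surplus × support price = 45 × 46 = 2070.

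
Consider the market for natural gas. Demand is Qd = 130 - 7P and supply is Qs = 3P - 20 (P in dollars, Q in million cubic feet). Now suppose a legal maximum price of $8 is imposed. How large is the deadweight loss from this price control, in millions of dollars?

In a free market, 130 - 7P = 3P - 20 gives the equilibrium P* = 15, Q* = 25.
The ceiling of 8 is below the equilibrium price 15, so it binds.
At P = 8: Qd = 130 - 7·8 = 74 and Qs = 3·8 - 20 = 4.
Quantity traded falls to 4. At Q = 4 the demand price is (130 - 4)/7 = 18 and the supply price is (20 + 4)/3 = 8.
Deadweight loss = ½ · (18 - 8) · (25 - 4) = ½ · 10 · 21 = 105.

105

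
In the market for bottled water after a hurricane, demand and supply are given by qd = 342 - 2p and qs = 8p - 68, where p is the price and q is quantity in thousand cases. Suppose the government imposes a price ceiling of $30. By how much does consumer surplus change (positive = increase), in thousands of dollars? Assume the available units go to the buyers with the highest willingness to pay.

-44

In a free market, 342 - 2p = 8p - 68 gives the equilibrium p* = 41, q* = 260.
The ceiling of 30 is below the equilibrium price 41, so it binds.
At p = 30: qd = 342 - 2·30 = 282 and qs = 8·30 - 68 = 172.
Consumer surplus without the control is ½ · (171 - 41) · 260 = 16900.
With the ceiling, 172 units are sold at 30 (assume they go to the highest-value buyers). The demand price at q = 172 is 85, so CS = ½ · [(171 - 30) + (85 - 30)] · 172 = 16856.
Change in consumer surplus = 16856 - 16900 = -44.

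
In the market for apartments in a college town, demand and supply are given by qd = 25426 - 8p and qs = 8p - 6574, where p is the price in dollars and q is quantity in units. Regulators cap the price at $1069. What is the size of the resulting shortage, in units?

14896

Without the control the market clears where 25426 - 8p = 8p - 6574, i.e. p* = 2000 and q* = 9426.
Since 1069 < 2000, the ceiling is binding.
At p = 1069: qd = 25426 - 8·1069 = 16874 and qs = 8·1069 - 6574 = 1978.
Shortage = qd - qs = 16874 - 1978 = 14896.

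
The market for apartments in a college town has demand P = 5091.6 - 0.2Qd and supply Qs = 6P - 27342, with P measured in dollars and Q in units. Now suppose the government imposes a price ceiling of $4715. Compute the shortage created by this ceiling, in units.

Rearranging demand gives Qd = 25458 - 5P. Without the control the market clears where 25458 - 5P = 6P - 27342, i.e. P* = 4800 and Q* = 1458.
Because the ceiling (4715) lies below the market-clearing price, it is binding.
At P = 4715: Qd = 25458 - 5·4715 = 1883 and Qs = 6·4715 - 27342 = 948.
Shortage = Qd - Qs = 1883 - 948 = 935.

935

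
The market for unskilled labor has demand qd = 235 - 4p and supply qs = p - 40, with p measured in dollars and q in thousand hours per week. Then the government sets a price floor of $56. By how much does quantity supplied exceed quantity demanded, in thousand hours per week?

Without the control the market clears where 235 - 4p = p - 40, i.e. p* = 55 and q* = 15.
Since 56 > 55, the floor is binding.
At p = 56: qd = 235 - 4·56 = 11 and qs = 56 - 40 = 16.
Surplus = qs - qd = 16 - 11 = 5.

5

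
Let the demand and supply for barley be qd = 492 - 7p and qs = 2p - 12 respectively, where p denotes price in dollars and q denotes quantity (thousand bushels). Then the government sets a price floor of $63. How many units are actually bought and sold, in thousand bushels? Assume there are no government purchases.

51

Equilibrium: 492 - 7p = 2p - 12, so 504 = 9p and p* = 56, q* = 100.
The floor of 63 is above the equilibrium price 56, so it binds.
At p = 63: qd = 492 - 7·63 = 51 and qs = 2·63 - 12 = 114.
The quantity actually transacted is the short side, demand: 51.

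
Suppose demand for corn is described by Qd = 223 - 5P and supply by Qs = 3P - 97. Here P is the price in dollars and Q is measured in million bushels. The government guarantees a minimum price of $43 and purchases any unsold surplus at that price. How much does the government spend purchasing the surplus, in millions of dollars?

1032

Without the control the market clears where 223 - 5P = 3P - 97, i.e. P* = 40 and Q* = 23.
The floor of 43 is above the equilibrium price 40, so it binds.
At P = 43: Qd = 223 - 5·43 = 8 and Qs = 3·43 - 97 = 32.
Surplus = Qs - Qd = 24.
Government expenditure = surplus × support price = 24 × 43 = 1032.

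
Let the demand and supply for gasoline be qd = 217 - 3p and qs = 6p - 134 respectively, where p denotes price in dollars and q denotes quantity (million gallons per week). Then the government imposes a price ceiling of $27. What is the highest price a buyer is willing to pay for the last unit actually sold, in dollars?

Without the control the market clears where 217 - 3p = 6p - 134, i.e. p* = 39 and q* = 100.
Since 27 < 39, the ceiling is binding.
At p = 27: qd = 217 - 3·27 = 136 and qs = 6·27 - 134 = 28.
Only 28 units reach the market. On the demand curve, the marginal buyer's willingness to pay at q = 28 is (217 - 28)/3 = 63.

63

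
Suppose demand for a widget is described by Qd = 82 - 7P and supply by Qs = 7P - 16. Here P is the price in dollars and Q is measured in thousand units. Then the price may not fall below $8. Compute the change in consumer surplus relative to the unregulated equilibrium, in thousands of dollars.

Setting quantity demanded equal to quantity supplied, 82 - 7P = 7P - 16, gives P* = 7 and Q* = 33.
Since 8 > 7, the floor is binding.
At P = 8: Qd = 82 - 7·8 = 26 and Qs = 7·8 - 16 = 40.
Consumer surplus without the control is ½ · (82/7 - 7) · 33 = 1089/14.
With the floor, consumers buy 26 units at 8, so CS = ½ · (82/7 - 8) · 26 = 338/7.
Change in consumer surplus = 338/7 - 1089/14 = -29.5.

-29.5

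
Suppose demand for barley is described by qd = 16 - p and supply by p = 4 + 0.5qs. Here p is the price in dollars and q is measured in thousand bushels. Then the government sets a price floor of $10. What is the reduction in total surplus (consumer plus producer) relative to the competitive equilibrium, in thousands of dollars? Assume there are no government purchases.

Rearranging supply gives qs = 2p - 8. Equilibrium: 16 - p = 2p - 8, so 24 = 3p and p* = 8, q* = 8.
Since 10 > 8, the floor is binding.
At p = 10: qd = 16 - 10 = 6 and qs = 2·10 - 8 = 12.
Quantity traded falls to 6. At q = 6 the demand price is 16 - 6 = 10 and the supply price is (8 + 6)/2 = 7.
Deadweight loss = ½ · (10 - 7) · (8 - 6) = ½ · 3 · 2 = 3.

3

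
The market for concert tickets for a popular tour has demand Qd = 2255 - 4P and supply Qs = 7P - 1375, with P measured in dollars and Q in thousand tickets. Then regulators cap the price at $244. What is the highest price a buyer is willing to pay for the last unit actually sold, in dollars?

Setting quantity demanded equal to quantity supplied, 2255 - 4P = 7P - 1375, gives P* = 330 and Q* = 935.
The ceiling of 244 is below the equilibrium price 330, so it binds.
At P = 244: Qd = 2255 - 4·244 = 1279 and Qs = 7·244 - 1375 = 333.
Only 333 units reach the market. On the demand curve, the marginal buyer's willingness to pay at Q = 333 is (2255 - 333)/4 = 480.5.

480.5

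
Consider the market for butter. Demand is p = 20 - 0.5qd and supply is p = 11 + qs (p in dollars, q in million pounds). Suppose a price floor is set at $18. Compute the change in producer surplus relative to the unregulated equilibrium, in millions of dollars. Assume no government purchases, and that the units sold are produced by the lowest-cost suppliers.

Rearranging demand gives qd = 40 - 2p; rearranging supply gives qs = p - 11. Setting quantity demanded equal to quantity supplied, 40 - 2p = p - 11, gives p* = 17 and q* = 6.
Because the floor (18) lies above the market-clearing price, it is binding.
At p = 18: qd = 40 - 2·18 = 4 and qs = 18 - 11 = 7.
Producer surplus without the control is ½ · (17 - 11) · 6 = 18.
With the floor, 4 units are sold at 18. The supply price at q = 4 is 15, so PS = ½ · [(18 - 11) + (18 - 15)] · 4 = 20.
Change in producer surplus = 20 - 18 = 2.

2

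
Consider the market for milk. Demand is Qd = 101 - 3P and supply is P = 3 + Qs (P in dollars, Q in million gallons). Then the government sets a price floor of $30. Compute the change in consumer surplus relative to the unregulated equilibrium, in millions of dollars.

-68

Rearranging supply gives Qs = P - 3. In a free market, 101 - 3P = P - 3 gives the equilibrium P* = 26, Q* = 23.
Because the floor (30) lies above the market-clearing price, it is binding.
At P = 30: Qd = 101 - 3·30 = 11 and Qs = 30 - 3 = 27.
Consumer surplus without the control is ½ · (101/3 - 26) · 23 = 529/6.
With the floor, consumers buy 11 units at 30, so CS = ½ · (101/3 - 30) · 11 = 121/6.
Change in consumer surplus = 121/6 - 529/6 = -68.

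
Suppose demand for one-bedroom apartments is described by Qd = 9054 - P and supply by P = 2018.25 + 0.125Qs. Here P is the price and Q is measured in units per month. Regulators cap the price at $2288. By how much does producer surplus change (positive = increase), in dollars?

Rearranging supply gives Qs = 8P - 16146. In a free market, 9054 - P = 8P - 16146 gives the equilibrium P* = 2800, Q* = 6254.
Since 2288 < 2800, the ceiling is binding.
At P = 2288: Qd = 9054 - 2288 = 6766 and Qs = 8·2288 - 16146 = 2158.
Producer surplus without the control is ½ · (2800 - 2018.25) · 6254 = 2444532.25.
With the ceiling, producers sell 2158 units at 2288, so PS = ½ · (2288 - 2018.25) · 2158 = 291060.25.
Change in producer surplus = 291060.25 - 2444532.25 = -2153472.

-2153472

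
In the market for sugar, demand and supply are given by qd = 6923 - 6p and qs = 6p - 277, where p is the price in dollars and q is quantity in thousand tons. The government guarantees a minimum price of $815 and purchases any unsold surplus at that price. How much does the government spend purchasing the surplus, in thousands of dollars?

In a free market, 6923 - 6p = 6p - 277 gives the equilibrium p* = 600, q* = 3323.
Because the floor (815) lies above the market-clearing price, it is binding.
At p = 815: qd = 6923 - 6·815 = 2033 and qs = 6·815 - 277 = 4613.
Surplus = qs - qd = 2580.
Government expenditure = surplus × support price = 2580 × 815 = 2102700.

2102700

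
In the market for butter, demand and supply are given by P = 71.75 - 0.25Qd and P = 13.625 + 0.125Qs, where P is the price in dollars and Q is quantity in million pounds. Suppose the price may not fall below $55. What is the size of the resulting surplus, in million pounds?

Rearranging demand gives Qd = 287 - 4P; rearranging supply gives Qs = 8P - 109. Setting quantity demanded equal to quantity supplied, 287 - 4P = 8P - 109, gives P* = 33 and Q* = 155.
Since 55 > 33, the floor is binding.
At P = 55: Qd = 287 - 4·55 = 67 and Qs = 8·55 - 109 = 331.
Surplus = Qs - Qd = 331 - 67 = 264.

264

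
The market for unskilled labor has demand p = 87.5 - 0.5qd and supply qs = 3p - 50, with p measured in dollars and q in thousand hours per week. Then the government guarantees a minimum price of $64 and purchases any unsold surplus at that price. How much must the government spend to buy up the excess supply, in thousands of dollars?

6080

Rearranging demand gives qd = 175 - 2p. In a free market, 175 - 2p = 3p - 50 gives the equilibrium p* = 45, q* = 85.
Because the floor (64) lies above the market-clearing price, it is binding.
At p = 64: qd = 175 - 2·64 = 47 and qs = 3·64 - 50 = 142.
Surplus = qs - qd = 95.
Government expenditure = surplus × support price = 95 × 64 = 6080.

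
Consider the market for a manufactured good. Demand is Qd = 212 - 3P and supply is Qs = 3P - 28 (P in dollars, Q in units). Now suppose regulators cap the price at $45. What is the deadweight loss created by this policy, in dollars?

0

Setting quantity demanded equal to quantity supplied, 212 - 3P = 3P - 28, gives P* = 40 and Q* = 92.
The ceiling of 45 is above the equilibrium price 40, so it is not binding; the market clears at P* = 40, Q* = 92.
Since the control does not bind, no trades are prevented and deadweight loss is zero.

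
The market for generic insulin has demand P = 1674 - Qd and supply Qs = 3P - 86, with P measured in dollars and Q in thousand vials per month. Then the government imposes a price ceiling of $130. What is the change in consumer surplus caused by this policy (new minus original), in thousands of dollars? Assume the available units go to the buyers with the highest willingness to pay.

Rearranging demand gives Qd = 1674 - P. In a free market, 1674 - P = 3P - 86 gives the equilibrium P* = 440, Q* = 1234.
The ceiling of 130 is below the equilibrium price 440, so it binds.
At P = 130: Qd = 1674 - 130 = 1544 and Qs = 3·130 - 86 = 304.
Consumer surplus without the control is ½ · (1674 - 440) · 1234 = 761378.
With the ceiling, 304 units are sold at 130 (assume they go to the highest-value buyers). The demand price at Q = 304 is 1370, so CS = ½ · [(1674 - 130) + (1370 - 130)] · 304 = 423168.
Change in consumer surplus = 423168 - 761378 = -338210.

-338210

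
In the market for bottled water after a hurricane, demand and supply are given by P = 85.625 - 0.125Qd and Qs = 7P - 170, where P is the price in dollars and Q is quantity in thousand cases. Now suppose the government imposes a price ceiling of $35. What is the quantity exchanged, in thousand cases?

Rearranging demand gives Qd = 685 - 8P. In a free market, 685 - 8P = 7P - 170 gives the equilibrium P* = 57, Q* = 229.
Because the ceiling (35) lies below the market-clearing price, it is binding.
At P = 35: Qd = 685 - 8·35 = 405 and Qs = 7·35 - 170 = 75.
The quantity actually transacted is the short side, supply: 75.

75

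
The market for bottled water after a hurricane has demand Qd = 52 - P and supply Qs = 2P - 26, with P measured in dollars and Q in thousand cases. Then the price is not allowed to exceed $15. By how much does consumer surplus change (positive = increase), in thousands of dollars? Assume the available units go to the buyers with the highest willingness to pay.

-198

Setting quantity demanded equal to quantity supplied, 52 - P = 2P - 26, gives P* = 26 and Q* = 26.
Since 15 < 26, the ceiling is binding.
At P = 15: Qd = 52 - 15 = 37 and Qs = 2·15 - 26 = 4.
Consumer surplus without the control is ½ · (52 - 26) · 26 = 338.
With the ceiling, 4 units are sold at 15 (assume they go to the highest-value buyers). The demand price at Q = 4 is 48, so CS = ½ · [(52 - 15) + (48 - 15)] · 4 = 140.
Change in consumer surplus = 140 - 338 = -198.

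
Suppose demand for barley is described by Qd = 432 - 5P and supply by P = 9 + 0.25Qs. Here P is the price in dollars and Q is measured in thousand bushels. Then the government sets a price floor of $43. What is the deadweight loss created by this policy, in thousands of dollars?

0

Rearranging supply gives Qs = 4P - 36. Equilibrium: 432 - 5P = 4P - 36, so 468 = 9P and P* = 52, Q* = 172.
The floor of 43 is below the equilibrium price 52, so it is not binding; the market clears at P* = 52, Q* = 172.
Since the control does not bind, no trades are prevented and deadweight loss is zero.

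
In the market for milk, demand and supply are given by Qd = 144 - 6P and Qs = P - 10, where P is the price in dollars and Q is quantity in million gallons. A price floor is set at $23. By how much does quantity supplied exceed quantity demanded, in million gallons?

7

Setting quantity demanded equal to quantity supplied, 144 - 6P = P - 10, gives P* = 22 and Q* = 12.
Since 23 > 22, the floor is binding.
At P = 23: Qd = 144 - 6·23 = 6 and Qs = 23 - 10 = 13.
Surplus = Qs - Qd = 13 - 6 = 7.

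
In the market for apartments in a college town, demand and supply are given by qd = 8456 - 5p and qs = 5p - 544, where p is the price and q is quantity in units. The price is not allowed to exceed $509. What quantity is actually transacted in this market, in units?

Without the control the market clears where 8456 - 5p = 5p - 544, i.e. p* = 900 and q* = 3956.
Since 509 < 900, the ceiling is binding.
At p = 509: qd = 8456 - 5·509 = 5911 and qs = 5·509 - 544 = 2001.
The quantity actually transacted is the short side, supply: 2001.

2001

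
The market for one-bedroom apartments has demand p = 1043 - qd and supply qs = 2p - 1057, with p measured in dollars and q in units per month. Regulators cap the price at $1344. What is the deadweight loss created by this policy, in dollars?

Rearranging demand gives qd = 1043 - p. In a free market, 1043 - p = 2p - 1057 gives the equilibrium p* = 700, q* = 343.
The ceiling of 1344 is above the equilibrium price 700, so it is not binding; the market clears at p* = 700, q* = 343.
Since the control does not bind, no trades are prevented and deadweight loss is zero.

0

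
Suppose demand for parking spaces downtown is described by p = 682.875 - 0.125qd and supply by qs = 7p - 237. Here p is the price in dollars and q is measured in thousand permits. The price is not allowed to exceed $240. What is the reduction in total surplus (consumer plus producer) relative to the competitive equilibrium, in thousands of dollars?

Rearranging demand gives qd = 5463 - 8p. Equilibrium: 5463 - 8p = 7p - 237, so 5700 = 15p and p* = 380, q* = 2423.
Because the ceiling (240) lies below the market-clearing price, it is binding.
At p = 240: qd = 5463 - 8·240 = 3543 and qs = 7·240 - 237 = 1443.
Quantity traded falls to 1443. At q = 1443 the demand price is (5463 - 1443)/8 = 502.5 and the supply price is (237 + 1443)/7 = 240.
Deadweight loss = ½ · (502.5 - 240) · (2423 - 1443) = ½ · 262.5 · 980 = 128625.

128625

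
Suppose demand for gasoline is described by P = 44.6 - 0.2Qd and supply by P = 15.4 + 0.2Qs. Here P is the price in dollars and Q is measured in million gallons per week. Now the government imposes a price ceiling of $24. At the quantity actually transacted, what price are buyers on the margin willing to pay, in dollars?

Rearranging demand gives Qd = 223 - 5P; rearranging supply gives Qs = 5P - 77. Setting quantity demanded equal to quantity supplied, 223 - 5P = 5P - 77, gives P* = 30 and Q* = 73.
Because the ceiling (24) lies below the market-clearing price, it is binding.
At P = 24: Qd = 223 - 5·24 = 103 and Qs = 5·24 - 77 = 43.
Only 43 units reach the market. On the demand curve, the marginal buyer's willingness to pay at Q = 43 is (223 - 43)/5 = 36.

36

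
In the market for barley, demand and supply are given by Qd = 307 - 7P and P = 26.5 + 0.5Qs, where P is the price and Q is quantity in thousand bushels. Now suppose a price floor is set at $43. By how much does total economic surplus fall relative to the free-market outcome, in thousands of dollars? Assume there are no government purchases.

141.75

Rearranging supply gives Qs = 2P - 53. Without the control the market clears where 307 - 7P = 2P - 53, i.e. P* = 40 and Q* = 27.
Since 43 > 40, the floor is binding.
At P = 43: Qd = 307 - 7·43 = 6 and Qs = 2·43 - 53 = 33.
Quantity traded falls to 6. At Q = 6 the demand price is (307 - 6)/7 = 43 and the supply price is (53 + 6)/2 = 29.5.
Deadweight loss = ½ · (43 - 29.5) · (27 - 6) = ½ · 13.5 · 21 = 141.75.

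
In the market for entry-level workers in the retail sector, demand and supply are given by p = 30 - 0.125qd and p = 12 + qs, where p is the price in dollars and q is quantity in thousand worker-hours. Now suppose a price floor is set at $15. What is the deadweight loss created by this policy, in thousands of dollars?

0

Rearranging demand gives qd = 240 - 8p; rearranging supply gives qs = p - 12. Equilibrium: 240 - 8p = p - 12, so 252 = 9p and p* = 28, q* = 16.
Since 15 is below p* = 28, the floor does not bind and the free-market outcome prevails.
Since the control does not bind, no trades are prevented and deadweight loss is zero.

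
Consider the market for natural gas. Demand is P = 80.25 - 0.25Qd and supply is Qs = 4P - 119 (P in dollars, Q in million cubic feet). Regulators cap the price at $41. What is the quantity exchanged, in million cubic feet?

45

Rearranging demand gives Qd = 321 - 4P. Without the control the market clears where 321 - 4P = 4P - 119, i.e. P* = 55 and Q* = 101.
Since 41 < 55, the ceiling is binding.
At P = 41: Qd = 321 - 4·41 = 157 and Qs = 4·41 - 119 = 45.
The quantity actually transacted is the short side, supply: 45.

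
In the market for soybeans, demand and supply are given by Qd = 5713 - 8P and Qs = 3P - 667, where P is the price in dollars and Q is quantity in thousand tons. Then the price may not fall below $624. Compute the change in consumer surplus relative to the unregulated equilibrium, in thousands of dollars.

-39468

Setting quantity demanded equal to quantity supplied, 5713 - 8P = 3P - 667, gives P* = 580 and Q* = 1073.
Because the floor (624) lies above the market-clearing price, it is binding.
At P = 624: Qd = 5713 - 8·624 = 721 and Qs = 3·624 - 667 = 1205.
Consumer surplus without the control is ½ · (714.125 - 580) · 1073 = 71958.0625.
With the floor, consumers buy 721 units at 624, so CS = ½ · (714.125 - 624) · 721 = 32490.0625.
Change in consumer surplus = 32490.0625 - 71958.0625 = -39468.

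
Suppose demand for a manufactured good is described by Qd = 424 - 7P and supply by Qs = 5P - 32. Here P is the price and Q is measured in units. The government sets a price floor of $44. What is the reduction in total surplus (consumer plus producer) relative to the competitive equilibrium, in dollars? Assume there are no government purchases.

302.4

In a free market, 424 - 7P = 5P - 32 gives the equilibrium P* = 38, Q* = 158.
The floor of 44 is above the equilibrium price 38, so it binds.
At P = 44: Qd = 424 - 7·44 = 116 and Qs = 5·44 - 32 = 188.
Quantity traded falls to 116. At Q = 116 the demand price is (424 - 116)/7 = 44 and the supply price is (32 + 116)/5 = 29.6.
Deadweight loss = ½ · (44 - 29.6) · (158 - 116) = ½ · 14.4 · 42 = 302.4.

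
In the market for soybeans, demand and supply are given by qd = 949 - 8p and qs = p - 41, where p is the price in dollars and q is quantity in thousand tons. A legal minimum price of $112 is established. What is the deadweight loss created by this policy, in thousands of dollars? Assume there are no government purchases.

In a free market, 949 - 8p = p - 41 gives the equilibrium p* = 110, q* = 69.
The floor of 112 is above the equilibrium price 110, so it binds.
At p = 112: qd = 949 - 8·112 = 53 and qs = 112 - 41 = 71.
Quantity traded falls to 53. At q = 53 the demand price is (949 - 53)/8 = 112 and the supply price is 41 + 53 = 94.
Deadweight loss = ½ · (112 - 94) · (69 - 53) = ½ · 18 · 16 = 144.

144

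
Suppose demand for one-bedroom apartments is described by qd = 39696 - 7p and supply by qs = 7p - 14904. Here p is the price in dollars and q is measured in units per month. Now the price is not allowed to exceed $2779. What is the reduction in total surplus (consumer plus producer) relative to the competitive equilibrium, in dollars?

Without the control the market clears where 39696 - 7p = 7p - 14904, i.e. p* = 3900 and q* = 12396.
Because the ceiling (2779) lies below the market-clearing price, it is binding.
At p = 2779: qd = 39696 - 7·2779 = 20243 and qs = 7·2779 - 14904 = 4549.
Quantity traded falls to 4549. At q = 4549 the demand price is (39696 - 4549)/7 = 5021 and the supply price is (14904 + 4549)/7 = 2779.
Deadweight loss = ½ · (5021 - 2779) · (12396 - 4549) = ½ · 2242 · 7847 = 8796487.

8796487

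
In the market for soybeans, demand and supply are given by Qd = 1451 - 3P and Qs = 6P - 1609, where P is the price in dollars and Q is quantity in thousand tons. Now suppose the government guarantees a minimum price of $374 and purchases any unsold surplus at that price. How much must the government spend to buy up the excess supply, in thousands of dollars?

Setting quantity demanded equal to quantity supplied, 1451 - 3P = 6P - 1609, gives P* = 340 and Q* = 431.
The floor of 374 is above the equilibrium price 340, so it binds.
At P = 374: Qd = 1451 - 3·374 = 329 and Qs = 6·374 - 1609 = 635.
Surplus = Qs - Qd = 306.
Government expenditure = surplus × support price = 306 × 374 = 114444.

114444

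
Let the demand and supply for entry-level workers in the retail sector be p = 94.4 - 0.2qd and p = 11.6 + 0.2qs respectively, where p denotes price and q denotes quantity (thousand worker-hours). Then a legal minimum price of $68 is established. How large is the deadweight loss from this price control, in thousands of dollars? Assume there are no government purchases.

1125

Rearranging demand gives qd = 472 - 5p; rearranging supply gives qs = 5p - 58. Setting quantity demanded equal to quantity supplied, 472 - 5p = 5p - 58, gives p* = 53 and q* = 207.
Because the floor (68) lies above the market-clearing price, it is binding.
At p = 68: qd = 472 - 5·68 = 132 and qs = 5·68 - 58 = 282.
Quantity traded falls to 132. At q = 132 the demand price is (472 - 132)/5 = 68 and the supply price is (58 + 132)/5 = 38.
Deadweight loss = ½ · (68 - 38) · (207 - 132) = ½ · 30 · 75 = 1125.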